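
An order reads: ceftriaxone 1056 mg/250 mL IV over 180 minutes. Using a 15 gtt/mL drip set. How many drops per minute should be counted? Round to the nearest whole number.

250 mL ÷ (180 min) = 1.388889 mL/min
1.388889 mL/min × 15 gtt/mL = 20.83333 gtt/min

21 gtt/min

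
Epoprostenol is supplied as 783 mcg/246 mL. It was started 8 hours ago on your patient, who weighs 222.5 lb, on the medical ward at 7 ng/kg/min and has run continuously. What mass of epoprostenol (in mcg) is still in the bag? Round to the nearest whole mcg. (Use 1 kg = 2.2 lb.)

Weight = 222.5 lb ÷ 2.2 lb/kg = 101.1364 kg
Dose = 7 ng/kg/min × 101.1364 kg = 707.9545 ng/min
707.9545 ng/min × 60 min/hr = 42477.27 ng/hr
Concentration = 783 mcg ÷ 246 mL = 3.182927 mcg/mL = 3182.927 ng/mL
Rate = 42477.27 ng/hr ÷ 3182.927 ng/mL = 13.34535 mL/hr
Volume infused = 13.34535 mL/hr × 8 hr = 106.7628 mL
Volume remaining = 246 − 106.7628 = 139.2372 mL
Drug remaining = 139.2372 mL × 3182.927 ng/mL = 443181.8 ng = 443.1818 mcg

443 mcg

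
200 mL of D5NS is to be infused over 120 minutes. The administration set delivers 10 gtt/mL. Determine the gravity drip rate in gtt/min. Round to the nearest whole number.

200 mL ÷ (120 min) = 1.666667 mL/min
1.666667 mL/min × 10 gtt/mL = 16.66667 gtt/min

17 gtt/min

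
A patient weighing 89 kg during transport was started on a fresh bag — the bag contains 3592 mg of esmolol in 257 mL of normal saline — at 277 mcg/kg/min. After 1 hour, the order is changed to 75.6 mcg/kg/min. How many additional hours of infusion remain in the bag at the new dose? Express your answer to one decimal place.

5.2 hours

Initial rate:
Dose = 277 mcg/kg/min × 89 kg = 24653 mcg/min
24653 mcg/min × 60 min/hr = 1479180 mcg/hr
Concentration = 3592 mg ÷ 257 mL = 13.97665 mg/mL = 13976.65 mcg/mL
Rate = 1479180 mcg/hr ÷ 13976.65 mcg/mL = 105.8322 mL/hr
Volume infused so far = 105.8322 mL/hr × 1 hr = 105.8322 mL
Volume remaining = 257 − 105.8322 = 151.1678 mL
New rate:
Dose = 75.6 mcg/kg/min × 89 kg = 6728.4 mcg/min
6728.4 mcg/min × 60 min/hr = 403704 mcg/hr
Rate = 403704 mcg/hr ÷ 13976.65 mcg/mL = 28.88417 mL/hr
Time remaining = 151.1678 mL ÷ 28.88417 mL/hr = 5.233587 hr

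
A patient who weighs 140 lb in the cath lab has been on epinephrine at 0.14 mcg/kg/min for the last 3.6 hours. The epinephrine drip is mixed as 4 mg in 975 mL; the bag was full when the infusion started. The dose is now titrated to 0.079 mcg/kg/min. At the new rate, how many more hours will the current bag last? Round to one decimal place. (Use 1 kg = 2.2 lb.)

Initial rate:
Weight = 140 lb ÷ 2.2 lb/kg = 63.63636 kg
Dose = 0.14 mcg/kg/min × 63.63636 kg = 8.909091 mcg/min
8.909091 mcg/min × 60 min/hr = 534.5455 mcg/hr
Concentration = 4 mg ÷ 975 mL = 0.004102564 mg/mL = 4.102564 mcg/mL
Rate = 534.5455 mcg/hr ÷ 4.102564 mcg/mL = 130.2955 mL/hr
Volume infused so far = 130.2955 mL/hr × 3.6 hr = 469.0636 mL
Volume remaining = 975 − 469.0636 = 505.9364 mL
New rate:
Dose = 0.079 mcg/kg/min × 63.63636 kg = 5.027273 mcg/min
5.027273 mcg/min × 60 min/hr = 301.6364 mcg/hr
Rate = 301.6364 mcg/hr ÷ 4.102564 mcg/mL = 73.52386 mL/hr
Time remaining = 505.9364 mL ÷ 73.52386 mL/hr = 6.881254 hr

6.9 hours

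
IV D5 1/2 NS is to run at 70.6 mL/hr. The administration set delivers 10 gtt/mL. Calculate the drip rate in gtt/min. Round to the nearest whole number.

12 gtt/min

70.6 mL/hr ÷ 60 min/hr = 1.176667 mL/min
1.176667 mL/min × 10 gtt/mL = 11.76667 gtt/min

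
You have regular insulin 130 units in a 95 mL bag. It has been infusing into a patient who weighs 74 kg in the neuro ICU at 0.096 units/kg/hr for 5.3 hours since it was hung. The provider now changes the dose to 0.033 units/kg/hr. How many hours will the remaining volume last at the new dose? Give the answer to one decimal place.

37.8 hours

Initial rate:
Dose = 0.096 units/kg/hr × 74 kg = 7.104 units/hr
Concentration = 130 units ÷ 95 mL = 1.368421 units/mL
Rate = 7.104 units/hr ÷ 1.368421 units/mL = 5.191385 mL/hr
Volume infused so far = 5.191385 mL/hr × 5.3 hr = 27.51434 mL
Volume remaining = 95 − 27.51434 = 67.48566 mL
New rate:
Dose = 0.033 units/kg/hr × 74 kg = 2.442 units/hr
Rate = 2.442 units/hr ÷ 1.368421 units/mL = 1.784538 mL/hr
Time remaining = 67.48566 mL ÷ 1.784538 mL/hr = 37.81687 hr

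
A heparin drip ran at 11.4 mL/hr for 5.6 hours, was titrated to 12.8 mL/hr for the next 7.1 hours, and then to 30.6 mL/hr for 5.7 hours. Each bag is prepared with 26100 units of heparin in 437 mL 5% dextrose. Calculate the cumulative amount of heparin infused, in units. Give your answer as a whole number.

Concentration = 26100 units ÷ 437 mL = 59.7254 units/mL
Stage 1: 11.4 mL/hr × 5.6 hr = 63.84 mL → 63.84 mL × 59.7254 units/mL = 3812.87 units
Stage 2: 12.8 mL/hr × 7.1 hr = 90.88 mL → 90.88 mL × 59.7254 units/mL = 5427.844 units
Stage 3: 30.6 mL/hr × 5.7 hr = 174.42 mL → 174.42 mL × 59.7254 units/mL = 10417.3 units
Total = 3812.87 + 5427.844 + 10417.3 = 19658.02 units

19658 units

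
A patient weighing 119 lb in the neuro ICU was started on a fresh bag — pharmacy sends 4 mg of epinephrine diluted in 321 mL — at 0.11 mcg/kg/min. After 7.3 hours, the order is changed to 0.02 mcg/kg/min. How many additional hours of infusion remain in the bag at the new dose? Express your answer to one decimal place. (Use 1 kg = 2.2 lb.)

21.5 hours

Initial rate:
Weight = 119 lb ÷ 2.2 lb/kg = 54.09091 kg
Dose = 0.11 mcg/kg/min × 54.09091 kg = 5.95 mcg/min
5.95 mcg/min × 60 min/hr = 357 mcg/hr
Concentration = 4 mg ÷ 321 mL = 0.01246106 mg/mL = 12.46106 mcg/mL
Rate = 357 mcg/hr ÷ 12.46106 mcg/mL = 28.64925 mL/hr
Volume infused so far = 28.64925 mL/hr × 7.3 hr = 209.1395 mL
Volume remaining = 321 − 209.1395 = 111.8605 mL
New rate:
Dose = 0.02 mcg/kg/min × 54.09091 kg = 1.081818 mcg/min
1.081818 mcg/min × 60 min/hr = 64.90909 mcg/hr
Rate = 64.90909 mcg/hr ÷ 12.46106 mcg/mL = 5.208955 mL/hr
Time remaining = 111.8605 mL ÷ 5.208955 mL/hr = 21.47465 hr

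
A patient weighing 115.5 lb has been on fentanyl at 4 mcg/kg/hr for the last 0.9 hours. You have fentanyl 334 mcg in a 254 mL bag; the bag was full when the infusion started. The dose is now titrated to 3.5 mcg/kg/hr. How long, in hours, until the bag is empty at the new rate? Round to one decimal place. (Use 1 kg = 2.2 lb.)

0.8 hours

Initial rate:
Weight = 115.5 lb ÷ 2.2 lb/kg = 52.5 kg
Dose = 4 mcg/kg/hr × 52.5 kg = 210 mcg/hr
Concentration = 334 mcg ÷ 254 mL = 1.314961 mcg/mL
Rate = 210 mcg/hr ÷ 1.314961 mcg/mL = 159.7006 mL/hr
Volume infused so far = 159.7006 mL/hr × 0.9 hr = 143.7305 mL
Volume remaining = 254 − 143.7305 = 110.2695 mL
New rate:
Dose = 3.5 mcg/kg/hr × 52.5 kg = 183.75 mcg/hr
Rate = 183.75 mcg/hr ÷ 1.314961 mcg/mL = 139.738 mL/hr
Time remaining = 110.2695 mL ÷ 139.738 mL/hr = 0.7891156 hr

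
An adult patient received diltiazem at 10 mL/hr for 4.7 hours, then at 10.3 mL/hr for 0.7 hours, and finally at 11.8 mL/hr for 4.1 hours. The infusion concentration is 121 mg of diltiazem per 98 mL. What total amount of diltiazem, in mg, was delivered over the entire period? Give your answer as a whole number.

Concentration = 121 mg ÷ 98 mL = 1.234694 mg/mL
Stage 1: 10 mL/hr × 4.7 hr = 47 mL → 47 mL × 1.234694 mg/mL = 58.03061 mg
Stage 2: 10.3 mL/hr × 0.7 hr = 7.21 mL → 7.21 mL × 1.234694 mg/mL = 8.902143 mg
Stage 3: 11.8 mL/hr × 4.1 hr = 48.38 mL → 48.38 mL × 1.234694 mg/mL = 59.73449 mg
Total = 58.03061 + 8.902143 + 59.73449 = 126.6672 mg

127 mg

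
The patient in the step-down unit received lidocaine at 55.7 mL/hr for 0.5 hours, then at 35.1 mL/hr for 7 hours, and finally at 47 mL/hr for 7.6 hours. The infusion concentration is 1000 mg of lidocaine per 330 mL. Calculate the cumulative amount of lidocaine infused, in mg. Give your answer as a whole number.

1911 mg

Concentration = 1000 mg ÷ 330 mL = 3.030303 mg/mL
Stage 1: 55.7 mL/hr × 0.5 hr = 27.85 mL → 27.85 mL × 3.030303 mg/mL = 84.39394 mg
Stage 2: 35.1 mL/hr × 7 hr = 245.7 mL → 245.7 mL × 3.030303 mg/mL = 744.5455 mg
Stage 3: 47 mL/hr × 7.6 hr = 357.2 mL → 357.2 mL × 3.030303 mg/mL = 1082.424 mg
Total = 84.39394 + 744.5455 + 1082.424 = 1911.364 mg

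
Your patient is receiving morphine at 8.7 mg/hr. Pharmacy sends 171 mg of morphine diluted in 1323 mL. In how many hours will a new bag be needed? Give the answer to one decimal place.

19.7 hours

Concentration = 171 mg ÷ 1323 mL = 0.1292517 mg/mL
Rate = 8.7 mg/hr ÷ 0.1292517 mg/mL = 67.31053 mL/hr
Duration = 1323 mL ÷ 67.31053 mL/hr = 19.65517 hr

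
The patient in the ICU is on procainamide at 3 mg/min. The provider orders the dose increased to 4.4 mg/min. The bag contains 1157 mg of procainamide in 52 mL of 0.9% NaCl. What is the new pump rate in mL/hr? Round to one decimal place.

11.9 mL/hr

4.4 mg/min × 60 min/hr = 264 mg/hr
Concentration = 1157 mg ÷ 52 mL = 22.25 mg/mL
Rate = 264 mg/hr ÷ 22.25 mg/mL = 11.86517 mL/hr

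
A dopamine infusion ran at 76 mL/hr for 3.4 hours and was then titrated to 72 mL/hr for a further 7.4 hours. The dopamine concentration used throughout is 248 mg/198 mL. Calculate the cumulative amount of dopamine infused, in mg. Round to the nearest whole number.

Concentration = 248 mg ÷ 198 mL = 1.252525 mg/mL
Stage 1: 76 mL/hr × 3.4 hr = 258.4 mL → 258.4 mL × 1.252525 mg/mL = 323.6525 mg
Stage 2: 72 mL/hr × 7.4 hr = 532.8 mL → 532.8 mL × 1.252525 mg/mL = 667.3455 mg
Total = 323.6525 + 667.3455 = 990.998 mg

991 mg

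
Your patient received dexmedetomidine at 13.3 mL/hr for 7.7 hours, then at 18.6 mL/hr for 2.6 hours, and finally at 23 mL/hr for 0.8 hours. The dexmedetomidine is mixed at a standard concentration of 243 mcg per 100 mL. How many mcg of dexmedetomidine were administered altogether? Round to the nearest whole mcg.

411 mcg

Concentration = 243 mcg ÷ 100 mL = 2.43 mcg/mL
Stage 1: 13.3 mL/hr × 7.7 hr = 102.41 mL → 102.41 mL × 2.43 mcg/mL = 248.8563 mcg
Stage 2: 18.6 mL/hr × 2.6 hr = 48.36 mL → 48.36 mL × 2.43 mcg/mL = 117.5148 mcg
Stage 3: 23 mL/hr × 0.8 hr = 18.4 mL → 18.4 mL × 2.43 mcg/mL = 44.712 mcg
Total = 248.8563 + 117.5148 + 44.712 = 411.0831 mcg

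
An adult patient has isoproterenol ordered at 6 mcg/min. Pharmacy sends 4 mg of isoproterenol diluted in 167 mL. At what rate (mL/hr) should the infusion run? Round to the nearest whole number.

6 mcg/min × 60 min/hr = 360 mcg/hr
Concentration = 4 mg ÷ 167 mL = 0.0239521 mg/mL = 23.9521 mcg/mL
Rate = 360 mcg/hr ÷ 23.9521 mcg/mL = 15.03 mL/hr

15 mL/hr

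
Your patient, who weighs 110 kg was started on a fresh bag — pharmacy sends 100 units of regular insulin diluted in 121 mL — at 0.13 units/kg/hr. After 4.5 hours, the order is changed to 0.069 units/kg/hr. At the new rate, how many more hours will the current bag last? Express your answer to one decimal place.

Initial rate:
Dose = 0.13 units/kg/hr × 110 kg = 14.3 units/hr
Concentration = 100 units ÷ 121 mL = 0.8264463 units/mL
Rate = 14.3 units/hr ÷ 0.8264463 units/mL = 17.303 mL/hr
Volume infused so far = 17.303 mL/hr × 4.5 hr = 77.8635 mL
Volume remaining = 121 − 77.8635 = 43.1365 mL
New rate:
Dose = 0.069 units/kg/hr × 110 kg = 7.59 units/hr
Rate = 7.59 units/hr ÷ 0.8264463 units/mL = 9.1839 mL/hr
Time remaining = 43.1365 mL ÷ 9.1839 mL/hr = 4.69697 hr

4.7 hours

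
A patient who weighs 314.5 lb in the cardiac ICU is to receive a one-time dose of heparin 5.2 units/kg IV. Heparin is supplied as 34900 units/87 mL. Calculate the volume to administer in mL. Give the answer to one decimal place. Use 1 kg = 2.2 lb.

1.9 mL

Weight = 314.5 lb ÷ 2.2 lb/kg = 142.9545 kg
Dose = 5.2 units/kg × 142.9545 kg = 743.3636 units
Concentration = 34900 units ÷ 87 mL = 401.1494 units/mL
Volume = 743.3636 units ÷ 401.1494 units/mL = 1.853084 mL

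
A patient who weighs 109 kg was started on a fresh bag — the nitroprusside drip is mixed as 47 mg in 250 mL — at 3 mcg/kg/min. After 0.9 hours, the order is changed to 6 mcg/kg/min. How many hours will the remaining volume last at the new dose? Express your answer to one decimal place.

Initial rate:
Dose = 3 mcg/kg/min × 109 kg = 327 mcg/min
327 mcg/min × 60 min/hr = 19620 mcg/hr
Concentration = 47 mg ÷ 250 mL = 0.188 mg/mL = 188 mcg/mL
Rate = 19620 mcg/hr ÷ 188 mcg/mL = 104.3617 mL/hr
Volume infused so far = 104.3617 mL/hr × 0.9 hr = 93.92553 mL
Volume remaining = 250 − 93.92553 = 156.0745 mL
New rate:
Dose = 6 mcg/kg/min × 109 kg = 654 mcg/min
654 mcg/min × 60 min/hr = 39240 mcg/hr
Rate = 39240 mcg/hr ÷ 188 mcg/mL = 208.7234 mL/hr
Time remaining = 156.0745 mL ÷ 208.7234 mL/hr = 0.7477574 hr

0.7 hours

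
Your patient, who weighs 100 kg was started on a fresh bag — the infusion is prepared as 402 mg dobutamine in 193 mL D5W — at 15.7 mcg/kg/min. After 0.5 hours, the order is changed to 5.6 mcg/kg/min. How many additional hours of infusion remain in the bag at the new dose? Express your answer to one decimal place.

10.6 hours

Initial rate:
Dose = 15.7 mcg/kg/min × 100 kg = 1570 mcg/min
1570 mcg/min × 60 min/hr = 94200 mcg/hr
Concentration = 402 mg ÷ 193 mL = 2.082902 mg/mL = 2082.902 mcg/mL
Rate = 94200 mcg/hr ÷ 2082.902 mcg/mL = 45.22537 mL/hr
Volume infused so far = 45.22537 mL/hr × 0.5 hr = 22.61269 mL
Volume remaining = 193 − 22.61269 = 170.3873 mL
New rate:
Dose = 5.6 mcg/kg/min × 100 kg = 560 mcg/min
560 mcg/min × 60 min/hr = 33600 mcg/hr
Rate = 33600 mcg/hr ÷ 2082.902 mcg/mL = 16.13134 mL/hr
Time remaining = 170.3873 mL ÷ 16.13134 mL/hr = 10.5625 hr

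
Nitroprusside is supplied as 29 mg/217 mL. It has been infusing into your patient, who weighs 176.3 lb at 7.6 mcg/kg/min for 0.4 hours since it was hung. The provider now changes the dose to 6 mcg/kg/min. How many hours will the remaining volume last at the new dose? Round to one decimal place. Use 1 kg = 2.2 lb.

0.5 hours

Initial rate:
Weight = 176.3 lb ÷ 2.2 lb/kg = 80.13636 kg
Dose = 7.6 mcg/kg/min × 80.13636 kg = 609.0364 mcg/min
609.0364 mcg/min × 60 min/hr = 36542.18 mcg/hr
Concentration = 29 mg ÷ 217 mL = 0.1336406 mg/mL = 133.6406 mcg/mL
Rate = 36542.18 mcg/hr ÷ 133.6406 mcg/mL = 273.4363 mL/hr
Volume infused so far = 273.4363 mL/hr × 0.4 hr = 109.3745 mL
Volume remaining = 217 − 109.3745 = 107.6255 mL
New rate:
Dose = 6 mcg/kg/min × 80.13636 kg = 480.8182 mcg/min
480.8182 mcg/min × 60 min/hr = 28849.09 mcg/hr
Rate = 28849.09 mcg/hr ÷ 133.6406 mcg/mL = 215.8708 mL/hr
Time remaining = 107.6255 mL ÷ 215.8708 mL/hr = 0.4985643 hr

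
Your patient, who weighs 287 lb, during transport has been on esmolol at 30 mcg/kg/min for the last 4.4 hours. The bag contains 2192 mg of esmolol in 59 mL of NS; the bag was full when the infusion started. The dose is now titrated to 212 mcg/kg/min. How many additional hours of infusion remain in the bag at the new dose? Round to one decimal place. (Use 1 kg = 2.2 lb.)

0.7 hours

Initial rate:
Weight = 287 lb ÷ 2.2 lb/kg = 130.4545 kg
Dose = 30 mcg/kg/min × 130.4545 kg = 3913.636 mcg/min
3913.636 mcg/min × 60 min/hr = 234818.2 mcg/hr
Concentration = 2192 mg ÷ 59 mL = 37.15254 mg/mL = 37152.54 mcg/mL
Rate = 234818.2 mcg/hr ÷ 37152.54 mcg/mL = 6.32038 mL/hr
Volume infused so far = 6.32038 mL/hr × 4.4 hr = 27.80967 mL
Volume remaining = 59 − 27.80967 = 31.19033 mL
New rate:
Dose = 212 mcg/kg/min × 130.4545 kg = 27656.36 mcg/min
27656.36 mcg/min × 60 min/hr = 1659382 mcg/hr
Rate = 1659382 mcg/hr ÷ 37152.54 mcg/mL = 44.66402 mL/hr
Time remaining = 31.19033 mL ÷ 44.66402 mL/hr = 0.6983323 hr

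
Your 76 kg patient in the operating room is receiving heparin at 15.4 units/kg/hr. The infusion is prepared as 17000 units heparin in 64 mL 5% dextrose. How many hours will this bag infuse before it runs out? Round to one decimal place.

14.5 hours

Dose = 15.4 units/kg/hr × 76 kg = 1170.4 units/hr
Concentration = 17000 units ÷ 64 mL = 265.625 units/mL
Rate = 1170.4 units/hr ÷ 265.625 units/mL = 4.406212 mL/hr
Duration = 64 mL ÷ 4.406212 mL/hr = 14.52495 hr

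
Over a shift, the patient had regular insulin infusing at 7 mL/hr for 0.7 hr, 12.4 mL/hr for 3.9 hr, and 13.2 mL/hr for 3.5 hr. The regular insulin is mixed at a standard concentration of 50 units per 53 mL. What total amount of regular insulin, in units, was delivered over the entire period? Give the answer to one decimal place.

93.8 units

Concentration = 50 units ÷ 53 mL = 0.9433962 units/mL
Stage 1: 7 mL/hr × 0.7 hr = 4.9 mL → 4.9 mL × 0.9433962 units/mL = 4.622642 units
Stage 2: 12.4 mL/hr × 3.9 hr = 48.36 mL → 48.36 mL × 0.9433962 units/mL = 45.62264 units
Stage 3: 13.2 mL/hr × 3.5 hr = 46.2 mL → 46.2 mL × 0.9433962 units/mL = 43.58491 units
Total = 4.622642 + 45.62264 + 43.58491 = 93.83019 units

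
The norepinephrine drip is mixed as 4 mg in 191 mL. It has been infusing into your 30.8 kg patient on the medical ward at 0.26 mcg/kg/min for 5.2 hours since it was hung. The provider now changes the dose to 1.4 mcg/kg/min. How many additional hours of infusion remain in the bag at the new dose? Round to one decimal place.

Initial rate:
Dose = 0.26 mcg/kg/min × 30.8 kg = 8.008 mcg/min
8.008 mcg/min × 60 min/hr = 480.48 mcg/hr
Concentration = 4 mg ÷ 191 mL = 0.02094241 mg/mL = 20.94241 mcg/mL
Rate = 480.48 mcg/hr ÷ 20.94241 mcg/mL = 22.94292 mL/hr
Volume infused so far = 22.94292 mL/hr × 5.2 hr = 119.3032 mL
Volume remaining = 191 − 119.3032 = 71.69682 mL
New rate:
Dose = 1.4 mcg/kg/min × 30.8 kg = 43.12 mcg/min
43.12 mcg/min × 60 min/hr = 2587.2 mcg/hr
Rate = 2587.2 mcg/hr ÷ 20.94241 mcg/mL = 123.5388 mL/hr
Time remaining = 71.69682 mL ÷ 123.5388 mL/hr = 0.5803587 hr

0.6 hours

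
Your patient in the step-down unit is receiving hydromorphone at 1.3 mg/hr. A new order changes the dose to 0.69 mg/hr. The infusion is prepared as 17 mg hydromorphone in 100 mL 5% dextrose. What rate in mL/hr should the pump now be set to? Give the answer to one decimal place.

4.1 mL/hr

Concentration = 17 mg ÷ 100 mL = 0.17 mg/mL
Rate = 0.69 mg/hr ÷ 0.17 mg/mL = 4.058824 mL/hr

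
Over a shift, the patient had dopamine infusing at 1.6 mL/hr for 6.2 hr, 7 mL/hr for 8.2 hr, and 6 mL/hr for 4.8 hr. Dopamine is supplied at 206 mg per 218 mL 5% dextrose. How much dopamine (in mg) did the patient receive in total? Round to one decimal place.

Concentration = 206 mg ÷ 218 mL = 0.9449541 mg/mL
Stage 1: 1.6 mL/hr × 6.2 hr = 9.92 mL → 9.92 mL × 0.9449541 mg/mL = 9.373945 mg
Stage 2: 7 mL/hr × 8.2 hr = 57.4 mL → 57.4 mL × 0.9449541 mg/mL = 54.24037 mg
Stage 3: 6 mL/hr × 4.8 hr = 28.8 mL → 28.8 mL × 0.9449541 mg/mL = 27.21468 mg
Total = 9.373945 + 54.24037 + 27.21468 = 90.82899 mg

90.8 mg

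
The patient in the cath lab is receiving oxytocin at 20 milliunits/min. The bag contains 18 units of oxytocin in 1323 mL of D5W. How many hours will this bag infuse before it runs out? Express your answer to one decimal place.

20 milliunits/min × 60 min/hr = 1200 milliunits/hr
Concentration = 18 units ÷ 1323 mL = 0.01360544 units/mL = 13.60544 milliunits/mL
Rate = 1200 milliunits/hr ÷ 13.60544 milliunits/mL = 88.2 mL/hr
Duration = 1323 mL ÷ 88.2 mL/hr = 15 hr

15.0 hours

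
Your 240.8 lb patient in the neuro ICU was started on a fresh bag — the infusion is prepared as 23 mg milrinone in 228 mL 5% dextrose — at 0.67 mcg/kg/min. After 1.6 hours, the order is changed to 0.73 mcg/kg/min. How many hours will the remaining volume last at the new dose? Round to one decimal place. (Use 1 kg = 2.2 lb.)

3.3 hours

Initial rate:
Weight = 240.8 lb ÷ 2.2 lb/kg = 109.4545 kg
Dose = 0.67 mcg/kg/min × 109.4545 kg = 73.33455 mcg/min
73.33455 mcg/min × 60 min/hr = 4400.073 mcg/hr
Concentration = 23 mg ÷ 228 mL = 0.1008772 mg/mL = 100.8772 mcg/mL
Rate = 4400.073 mcg/hr ÷ 100.8772 mcg/mL = 43.61811 mL/hr
Volume infused so far = 43.61811 mL/hr × 1.6 hr = 69.78898 mL
Volume remaining = 228 − 69.78898 = 158.211 mL
New rate:
Dose = 0.73 mcg/kg/min × 109.4545 kg = 79.90182 mcg/min
79.90182 mcg/min × 60 min/hr = 4794.109 mcg/hr
Rate = 4794.109 mcg/hr ÷ 100.8772 mcg/mL = 47.52421 mL/hr
Time remaining = 158.211 mL ÷ 47.52421 mL/hr = 3.329061 hr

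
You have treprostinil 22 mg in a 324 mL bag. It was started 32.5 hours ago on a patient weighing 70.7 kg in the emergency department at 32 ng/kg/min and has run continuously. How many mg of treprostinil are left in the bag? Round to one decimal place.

Dose = 32 ng/kg/min × 70.7 kg = 2262.4 ng/min
2262.4 ng/min × 60 min/hr = 135744 ng/hr
Concentration = 22 mg ÷ 324 mL = 0.06790123 mg/mL = 67901.23 ng/mL
Rate = 135744 ng/hr ÷ 67901.23 ng/mL = 1.999139 mL/hr
Volume infused = 1.999139 mL/hr × 32.5 hr = 64.97201 mL
Volume remaining = 324 − 64.97201 = 259.028 mL
Drug remaining = 259.028 mL × 67901.23 ng/mL = 17588320 ng = 17.58832 mg

17.6 mg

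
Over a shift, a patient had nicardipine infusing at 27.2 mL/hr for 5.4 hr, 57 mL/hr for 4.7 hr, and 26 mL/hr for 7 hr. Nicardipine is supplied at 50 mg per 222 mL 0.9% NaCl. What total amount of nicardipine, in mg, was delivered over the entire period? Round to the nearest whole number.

134 mg

Concentration = 50 mg ÷ 222 mL = 0.2252252 mg/mL
Stage 1: 27.2 mL/hr × 5.4 hr = 146.88 mL → 146.88 mL × 0.2252252 mg/mL = 33.08108 mg
Stage 2: 57 mL/hr × 4.7 hr = 267.9 mL → 267.9 mL × 0.2252252 mg/mL = 60.33784 mg
Stage 3: 26 mL/hr × 7 hr = 182 mL → 182 mL × 0.2252252 mg/mL = 40.99099 mg
Total = 33.08108 + 60.33784 + 40.99099 = 134.4099 mg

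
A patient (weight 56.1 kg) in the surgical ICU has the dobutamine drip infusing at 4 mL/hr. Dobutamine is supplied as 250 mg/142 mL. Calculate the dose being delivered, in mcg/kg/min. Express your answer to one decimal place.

Concentration = 250 mg ÷ 142 mL = 1.760563 mg/mL = 1760.563 mcg/mL
Drug rate = 4 mL/hr × 1760.563 mcg/mL = 7042.254 mcg/hr
7042.254 mcg/hr ÷ 60 min/hr = 117.3709 mcg/min
117.3709 mcg/min ÷ 56.1 kg = 2.092173 mcg/kg/min

2.1 mcg/kg/min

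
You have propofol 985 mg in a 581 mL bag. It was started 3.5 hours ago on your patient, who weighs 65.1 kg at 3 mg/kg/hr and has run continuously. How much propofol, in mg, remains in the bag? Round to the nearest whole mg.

Dose = 3 mg/kg/hr × 65.1 kg = 195.3 mg/hr
Concentration = 985 mg ÷ 581 mL = 1.695353 mg/mL
Rate = 195.3 mg/hr ÷ 1.695353 mg/mL = 115.1973 mL/hr
Volume infused = 115.1973 mL/hr × 3.5 hr = 403.1904 mL
Volume remaining = 581 − 403.1904 = 177.8096 mL
Drug remaining = 177.8096 mL × 1.695353 mg/mL = 301.45 mg

301 mg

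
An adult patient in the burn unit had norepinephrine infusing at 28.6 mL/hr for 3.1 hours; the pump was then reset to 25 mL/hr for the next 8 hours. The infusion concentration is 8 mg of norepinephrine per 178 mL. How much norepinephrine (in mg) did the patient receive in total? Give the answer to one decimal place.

Concentration = 8 mg ÷ 178 mL = 0.04494382 mg/mL
Stage 1: 28.6 mL/hr × 3.1 hr = 88.66 mL → 88.66 mL × 0.04494382 mg/mL = 3.984719 mg
Stage 2: 25 mL/hr × 8 hr = 200 mL → 200 mL × 0.04494382 mg/mL = 8.988764 mg
Total = 3.984719 + 8.988764 = 12.97348 mg

13.0 mg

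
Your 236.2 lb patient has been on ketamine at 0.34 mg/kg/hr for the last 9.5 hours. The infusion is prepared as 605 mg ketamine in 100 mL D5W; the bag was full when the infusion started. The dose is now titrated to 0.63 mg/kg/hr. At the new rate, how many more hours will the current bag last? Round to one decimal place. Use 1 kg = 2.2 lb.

Initial rate:
Weight = 236.2 lb ÷ 2.2 lb/kg = 107.3636 kg
Dose = 0.34 mg/kg/hr × 107.3636 kg = 36.50364 mg/hr
Concentration = 605 mg ÷ 100 mL = 6.05 mg/mL
Rate = 36.50364 mg/hr ÷ 6.05 mg/mL = 6.033659 mL/hr
Volume infused so far = 6.033659 mL/hr × 9.5 hr = 57.31976 mL
Volume remaining = 100 − 57.31976 = 42.68024 mL
New rate:
Dose = 0.63 mg/kg/hr × 107.3636 kg = 67.63909 mg/hr
Rate = 67.63909 mg/hr ÷ 6.05 mg/mL = 11.18002 mL/hr
Time remaining = 42.68024 mL ÷ 11.18002 mL/hr = 3.817548 hr

3.8 hours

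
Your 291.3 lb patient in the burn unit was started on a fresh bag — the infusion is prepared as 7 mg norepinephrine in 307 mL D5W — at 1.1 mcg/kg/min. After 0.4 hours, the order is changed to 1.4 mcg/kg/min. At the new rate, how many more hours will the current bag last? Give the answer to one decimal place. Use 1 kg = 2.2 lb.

Initial rate:
Weight = 291.3 lb ÷ 2.2 lb/kg = 132.4091 kg
Dose = 1.1 mcg/kg/min × 132.4091 kg = 145.65 mcg/min
145.65 mcg/min × 60 min/hr = 8739 mcg/hr
Concentration = 7 mg ÷ 307 mL = 0.0228013 mg/mL = 22.8013 mcg/mL
Rate = 8739 mcg/hr ÷ 22.8013 mcg/mL = 383.2676 mL/hr
Volume infused so far = 383.2676 mL/hr × 0.4 hr = 153.307 mL
Volume remaining = 307 − 153.307 = 153.693 mL
New rate:
Dose = 1.4 mcg/kg/min × 132.4091 kg = 185.3727 mcg/min
185.3727 mcg/min × 60 min/hr = 11122.36 mcg/hr
Rate = 11122.36 mcg/hr ÷ 22.8013 mcg/mL = 487.7951 mL/hr
Time remaining = 153.693 mL ÷ 487.7951 mL/hr = 0.3150769 hr

0.3 hours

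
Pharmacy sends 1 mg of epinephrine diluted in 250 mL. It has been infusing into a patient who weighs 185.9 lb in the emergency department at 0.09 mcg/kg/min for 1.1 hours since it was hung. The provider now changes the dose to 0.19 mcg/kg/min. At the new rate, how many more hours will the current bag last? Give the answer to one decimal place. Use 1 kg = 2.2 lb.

Initial rate:
Weight = 185.9 lb ÷ 2.2 lb/kg = 84.5 kg
Dose = 0.09 mcg/kg/min × 84.5 kg = 7.605 mcg/min
7.605 mcg/min × 60 min/hr = 456.3 mcg/hr
Concentration = 1 mg ÷ 250 mL = 0.004 mg/mL = 4 mcg/mL
Rate = 456.3 mcg/hr ÷ 4 mcg/mL = 114.075 mL/hr
Volume infused so far = 114.075 mL/hr × 1.1 hr = 125.4825 mL
Volume remaining = 250 − 125.4825 = 124.5175 mL
New rate:
Dose = 0.19 mcg/kg/min × 84.5 kg = 16.055 mcg/min
16.055 mcg/min × 60 min/hr = 963.3 mcg/hr
Rate = 963.3 mcg/hr ÷ 4 mcg/mL = 240.825 mL/hr
Time remaining = 124.5175 mL ÷ 240.825 mL/hr = 0.5170456 hr

0.5 hours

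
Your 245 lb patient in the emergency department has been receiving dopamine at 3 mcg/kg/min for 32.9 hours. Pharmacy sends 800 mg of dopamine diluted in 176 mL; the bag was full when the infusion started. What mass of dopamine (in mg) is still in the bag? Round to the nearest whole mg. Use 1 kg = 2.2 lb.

Weight = 245 lb ÷ 2.2 lb/kg = 111.3636 kg
Dose = 3 mcg/kg/min × 111.3636 kg = 334.0909 mcg/min
334.0909 mcg/min × 60 min/hr = 20045.45 mcg/hr
Concentration = 800 mg ÷ 176 mL = 4.545455 mg/mL = 4545.455 mcg/mL
Rate = 20045.45 mcg/hr ÷ 4545.455 mcg/mL = 4.41 mL/hr
Volume infused = 4.41 mL/hr × 32.9 hr = 145.089 mL
Volume remaining = 176 − 145.089 = 30.911 mL
Drug remaining = 30.911 mL × 4545.455 mcg/mL = 140504.5 mcg = 140.5045 mg

141 mg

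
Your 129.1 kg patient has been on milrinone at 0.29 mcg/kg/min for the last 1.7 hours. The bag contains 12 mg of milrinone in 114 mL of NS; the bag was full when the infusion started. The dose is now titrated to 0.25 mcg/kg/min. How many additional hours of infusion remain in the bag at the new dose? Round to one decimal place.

Initial rate:
Dose = 0.29 mcg/kg/min × 129.1 kg = 37.439 mcg/min
37.439 mcg/min × 60 min/hr = 2246.34 mcg/hr
Concentration = 12 mg ÷ 114 mL = 0.1052632 mg/mL = 105.2632 mcg/mL
Rate = 2246.34 mcg/hr ÷ 105.2632 mcg/mL = 21.34023 mL/hr
Volume infused so far = 21.34023 mL/hr × 1.7 hr = 36.27839 mL
Volume remaining = 114 − 36.27839 = 77.72161 mL
New rate:
Dose = 0.25 mcg/kg/min × 129.1 kg = 32.275 mcg/min
32.275 mcg/min × 60 min/hr = 1936.5 mcg/hr
Rate = 1936.5 mcg/hr ÷ 105.2632 mcg/mL = 18.39675 mL/hr
Time remaining = 77.72161 mL ÷ 18.39675 mL/hr = 4.224747 hr

4.2 hours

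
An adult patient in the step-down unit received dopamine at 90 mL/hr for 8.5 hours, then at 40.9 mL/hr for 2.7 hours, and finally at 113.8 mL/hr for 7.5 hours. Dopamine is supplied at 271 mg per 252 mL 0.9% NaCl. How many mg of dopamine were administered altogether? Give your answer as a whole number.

Concentration = 271 mg ÷ 252 mL = 1.075397 mg/mL
Stage 1: 90 mL/hr × 8.5 hr = 765 mL → 765 mL × 1.075397 mg/mL = 822.6786 mg
Stage 2: 40.9 mL/hr × 2.7 hr = 110.43 mL → 110.43 mL × 1.075397 mg/mL = 118.7561 mg
Stage 3: 113.8 mL/hr × 7.5 hr = 853.5 mL → 853.5 mL × 1.075397 mg/mL = 917.8512 mg
Total = 822.6786 + 118.7561 + 917.8512 = 1859.286 mg

1859 mg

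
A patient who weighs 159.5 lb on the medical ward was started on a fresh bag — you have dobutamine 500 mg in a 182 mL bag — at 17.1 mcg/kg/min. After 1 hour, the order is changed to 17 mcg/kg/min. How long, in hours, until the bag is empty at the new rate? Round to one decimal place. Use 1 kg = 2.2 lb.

Initial rate:
Weight = 159.5 lb ÷ 2.2 lb/kg = 72.5 kg
Dose = 17.1 mcg/kg/min × 72.5 kg = 1239.75 mcg/min
1239.75 mcg/min × 60 min/hr = 74385 mcg/hr
Concentration = 500 mg ÷ 182 mL = 2.747253 mg/mL = 2747.253 mcg/mL
Rate = 74385 mcg/hr ÷ 2747.253 mcg/mL = 27.07614 mL/hr
Volume infused so far = 27.07614 mL/hr × 1 hr = 27.07614 mL
Volume remaining = 182 − 27.07614 = 154.9239 mL
New rate:
Dose = 17 mcg/kg/min × 72.5 kg = 1232.5 mcg/min
1232.5 mcg/min × 60 min/hr = 73950 mcg/hr
Rate = 73950 mcg/hr ÷ 2747.253 mcg/mL = 26.9178 mL/hr
Time remaining = 154.9239 mL ÷ 26.9178 mL/hr = 5.755443 hr

5.8 hours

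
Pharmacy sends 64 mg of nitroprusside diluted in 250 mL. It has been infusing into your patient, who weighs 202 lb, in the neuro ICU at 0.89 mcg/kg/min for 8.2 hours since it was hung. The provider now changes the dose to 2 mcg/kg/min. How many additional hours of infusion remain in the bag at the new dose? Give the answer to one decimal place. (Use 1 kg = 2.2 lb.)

2.2 hours

Initial rate:
Weight = 202 lb ÷ 2.2 lb/kg = 91.81818 kg
Dose = 0.89 mcg/kg/min × 91.81818 kg = 81.71818 mcg/min
81.71818 mcg/min × 60 min/hr = 4903.091 mcg/hr
Concentration = 64 mg ÷ 250 mL = 0.256 mg/mL = 256 mcg/mL
Rate = 4903.091 mcg/hr ÷ 256 mcg/mL = 19.1527 mL/hr
Volume infused so far = 19.1527 mL/hr × 8.2 hr = 157.0521 mL
Volume remaining = 250 − 157.0521 = 92.94787 mL
New rate:
Dose = 2 mcg/kg/min × 91.81818 kg = 183.6364 mcg/min
183.6364 mcg/min × 60 min/hr = 11018.18 mcg/hr
Rate = 11018.18 mcg/hr ÷ 256 mcg/mL = 43.03977 mL/hr
Time remaining = 92.94787 mL ÷ 43.03977 mL/hr = 2.159581 hr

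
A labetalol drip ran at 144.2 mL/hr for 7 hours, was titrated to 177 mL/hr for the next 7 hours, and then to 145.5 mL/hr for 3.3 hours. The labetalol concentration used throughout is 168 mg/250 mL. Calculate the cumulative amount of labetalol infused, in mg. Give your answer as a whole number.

1834 mg

Concentration = 168 mg ÷ 250 mL = 0.672 mg/mL
Stage 1: 144.2 mL/hr × 7 hr = 1009.4 mL → 1009.4 mL × 0.672 mg/mL = 678.3168 mg
Stage 2: 177 mL/hr × 7 hr = 1239 mL → 1239 mL × 0.672 mg/mL = 832.608 mg
Stage 3: 145.5 mL/hr × 3.3 hr = 480.15 mL → 480.15 mL × 0.672 mg/mL = 322.6608 mg
Total = 678.3168 + 832.608 + 322.6608 = 1833.586 mg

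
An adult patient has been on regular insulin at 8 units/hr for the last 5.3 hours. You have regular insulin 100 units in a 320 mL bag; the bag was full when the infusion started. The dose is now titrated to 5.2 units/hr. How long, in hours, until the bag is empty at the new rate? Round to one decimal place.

Initial rate:
Concentration = 100 units ÷ 320 mL = 0.3125 units/mL
Rate = 8 units/hr ÷ 0.3125 units/mL = 25.6 mL/hr
Volume infused so far = 25.6 mL/hr × 5.3 hr = 135.68 mL
Volume remaining = 320 − 135.68 = 184.32 mL
New rate:
Rate = 5.2 units/hr ÷ 0.3125 units/mL = 16.64 mL/hr
Time remaining = 184.32 mL ÷ 16.64 mL/hr = 11.07692 hr

11.1 hours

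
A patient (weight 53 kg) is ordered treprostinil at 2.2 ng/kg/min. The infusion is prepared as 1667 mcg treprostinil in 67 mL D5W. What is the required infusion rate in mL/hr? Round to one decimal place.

0.3 mL/hr

Dose = 2.2 ng/kg/min × 53 kg = 116.6 ng/min
116.6 ng/min × 60 min/hr = 6996 ng/hr
Concentration = 1667 mcg ÷ 67 mL = 24.8806 mcg/mL = 24880.6 ng/mL
Rate = 6996 ng/hr ÷ 24880.6 ng/mL = 0.281183 mL/hr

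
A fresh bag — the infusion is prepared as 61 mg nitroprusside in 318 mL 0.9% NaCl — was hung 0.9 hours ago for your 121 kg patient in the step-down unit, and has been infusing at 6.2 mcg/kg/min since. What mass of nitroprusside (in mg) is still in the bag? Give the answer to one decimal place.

Dose = 6.2 mcg/kg/min × 121 kg = 750.2 mcg/min
750.2 mcg/min × 60 min/hr = 45012 mcg/hr
Concentration = 61 mg ÷ 318 mL = 0.1918239 mg/mL = 191.8239 mcg/mL
Rate = 45012 mcg/hr ÷ 191.8239 mcg/mL = 234.6527 mL/hr
Volume infused = 234.6527 mL/hr × 0.9 hr = 211.1874 mL
Volume remaining = 318 − 211.1874 = 106.8126 mL
Drug remaining = 106.8126 mL × 191.8239 mcg/mL = 20489.2 mcg = 20.4892 mg

20.5 mg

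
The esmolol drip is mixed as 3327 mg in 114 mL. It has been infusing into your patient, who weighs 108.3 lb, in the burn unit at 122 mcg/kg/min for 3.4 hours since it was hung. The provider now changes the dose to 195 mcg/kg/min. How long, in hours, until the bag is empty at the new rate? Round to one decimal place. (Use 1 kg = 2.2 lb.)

Initial rate:
Weight = 108.3 lb ÷ 2.2 lb/kg = 49.22727 kg
Dose = 122 mcg/kg/min × 49.22727 kg = 6005.727 mcg/min
6005.727 mcg/min × 60 min/hr = 360343.6 mcg/hr
Concentration = 3327 mg ÷ 114 mL = 29.18421 mg/mL = 29184.21 mcg/mL
Rate = 360343.6 mcg/hr ÷ 29184.21 mcg/mL = 12.34721 mL/hr
Volume infused so far = 12.34721 mL/hr × 3.4 hr = 41.98052 mL
Volume remaining = 114 − 41.98052 = 72.01948 mL
New rate:
Dose = 195 mcg/kg/min × 49.22727 kg = 9599.318 mcg/min
9599.318 mcg/min × 60 min/hr = 575959.1 mcg/hr
Rate = 575959.1 mcg/hr ÷ 29184.21 mcg/mL = 19.7353 mL/hr
Time remaining = 72.01948 mL ÷ 19.7353 mL/hr = 3.649272 hr

3.6 hours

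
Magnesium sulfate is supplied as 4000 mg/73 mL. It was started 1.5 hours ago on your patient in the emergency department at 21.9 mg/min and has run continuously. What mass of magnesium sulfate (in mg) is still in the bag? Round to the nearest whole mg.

21.9 mg/min × 60 min/hr = 1314 mg/hr
Concentration = 4000 mg ÷ 73 mL = 54.79452 mg/mL
Rate = 1314 mg/hr ÷ 54.79452 mg/mL = 23.9805 mL/hr
Volume infused = 23.9805 mL/hr × 1.5 hr = 35.97075 mL
Volume remaining = 73 − 35.97075 = 37.02925 mL
Drug remaining = 37.02925 mL × 54.79452 mg/mL = 2029 mg

2029 mg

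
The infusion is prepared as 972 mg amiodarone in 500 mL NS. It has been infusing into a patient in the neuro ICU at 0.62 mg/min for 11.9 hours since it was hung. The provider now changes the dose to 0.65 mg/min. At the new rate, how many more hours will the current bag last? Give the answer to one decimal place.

Initial rate:
0.62 mg/min × 60 min/hr = 37.2 mg/hr
Concentration = 972 mg ÷ 500 mL = 1.944 mg/mL
Rate = 37.2 mg/hr ÷ 1.944 mg/mL = 19.1358 mL/hr
Volume infused so far = 19.1358 mL/hr × 11.9 hr = 227.716 mL
Volume remaining = 500 − 227.716 = 272.284 mL
New rate:
0.65 mg/min × 60 min/hr = 39 mg/hr
Rate = 39 mg/hr ÷ 1.944 mg/mL = 20.06173 mL/hr
Time remaining = 272.284 mL ÷ 20.06173 mL/hr = 13.57231 hr

13.6 hours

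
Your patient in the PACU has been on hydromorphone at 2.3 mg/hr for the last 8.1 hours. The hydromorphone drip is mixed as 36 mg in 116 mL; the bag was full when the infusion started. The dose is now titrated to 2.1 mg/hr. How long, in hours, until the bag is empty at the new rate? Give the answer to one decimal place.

8.3 hours

Initial rate:
Concentration = 36 mg ÷ 116 mL = 0.3103448 mg/mL
Rate = 2.3 mg/hr ÷ 0.3103448 mg/mL = 7.411111 mL/hr
Volume infused so far = 7.411111 mL/hr × 8.1 hr = 60.03 mL
Volume remaining = 116 − 60.03 = 55.97 mL
New rate:
Rate = 2.1 mg/hr ÷ 0.3103448 mg/mL = 6.766667 mL/hr
Time remaining = 55.97 mL ÷ 6.766667 mL/hr = 8.271429 hr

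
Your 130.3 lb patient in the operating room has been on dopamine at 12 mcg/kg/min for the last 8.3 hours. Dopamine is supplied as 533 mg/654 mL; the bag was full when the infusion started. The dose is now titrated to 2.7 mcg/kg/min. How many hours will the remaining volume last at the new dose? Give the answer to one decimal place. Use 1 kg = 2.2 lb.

Initial rate:
Weight = 130.3 lb ÷ 2.2 lb/kg = 59.22727 kg
Dose = 12 mcg/kg/min × 59.22727 kg = 710.7273 mcg/min
710.7273 mcg/min × 60 min/hr = 42643.64 mcg/hr
Concentration = 533 mg ÷ 654 mL = 0.8149847 mg/mL = 814.9847 mcg/mL
Rate = 42643.64 mcg/hr ÷ 814.9847 mcg/mL = 52.32446 mL/hr
Volume infused so far = 52.32446 mL/hr × 8.3 hr = 434.293 mL
Volume remaining = 654 − 434.293 = 219.707 mL
New rate:
Dose = 2.7 mcg/kg/min × 59.22727 kg = 159.9136 mcg/min
159.9136 mcg/min × 60 min/hr = 9594.818 mcg/hr
Rate = 9594.818 mcg/hr ÷ 814.9847 mcg/mL = 11.773 mL/hr
Time remaining = 219.707 mL ÷ 11.773 mL/hr = 18.66193 hr

18.7 hours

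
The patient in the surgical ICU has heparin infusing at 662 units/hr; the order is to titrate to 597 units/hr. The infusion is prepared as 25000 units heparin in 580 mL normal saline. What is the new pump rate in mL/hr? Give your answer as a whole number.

Concentration = 25000 units ÷ 580 mL = 43.10345 units/mL
Rate = 597 units/hr ÷ 43.10345 units/mL = 13.8504 mL/hr

14 mL/hr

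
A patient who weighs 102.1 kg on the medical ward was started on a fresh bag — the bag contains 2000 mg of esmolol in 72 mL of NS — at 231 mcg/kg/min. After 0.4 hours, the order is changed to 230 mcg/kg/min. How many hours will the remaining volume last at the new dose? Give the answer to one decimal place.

1.0 hours

Initial rate:
Dose = 231 mcg/kg/min × 102.1 kg = 23585.1 mcg/min
23585.1 mcg/min × 60 min/hr = 1415106 mcg/hr
Concentration = 2000 mg ÷ 72 mL = 27.77778 mg/mL = 27777.78 mcg/mL
Rate = 1415106 mcg/hr ÷ 27777.78 mcg/mL = 50.94382 mL/hr
Volume infused so far = 50.94382 mL/hr × 0.4 hr = 20.37753 mL
Volume remaining = 72 − 20.37753 = 51.62247 mL
New rate:
Dose = 230 mcg/kg/min × 102.1 kg = 23483 mcg/min
23483 mcg/min × 60 min/hr = 1408980 mcg/hr
Rate = 1408980 mcg/hr ÷ 27777.78 mcg/mL = 50.72328 mL/hr
Time remaining = 51.62247 mL ÷ 50.72328 mL/hr = 1.017727 hr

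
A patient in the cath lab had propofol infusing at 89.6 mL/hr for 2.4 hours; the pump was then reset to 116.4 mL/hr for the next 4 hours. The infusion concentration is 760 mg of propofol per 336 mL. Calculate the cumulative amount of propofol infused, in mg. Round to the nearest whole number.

1540 mg

Concentration = 760 mg ÷ 336 mL = 2.261905 mg/mL
Stage 1: 89.6 mL/hr × 2.4 hr = 215.04 mL → 215.04 mL × 2.261905 mg/mL = 486.4 mg
Stage 2: 116.4 mL/hr × 4 hr = 465.6 mL → 465.6 mL × 2.261905 mg/mL = 1053.143 mg
Total = 486.4 + 1053.143 = 1539.543 mg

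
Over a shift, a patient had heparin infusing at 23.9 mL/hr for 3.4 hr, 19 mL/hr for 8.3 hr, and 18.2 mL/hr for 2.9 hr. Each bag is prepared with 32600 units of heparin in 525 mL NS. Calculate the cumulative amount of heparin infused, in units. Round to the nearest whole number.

18116 units

Concentration = 32600 units ÷ 525 mL = 62.09524 units/mL
Stage 1: 23.9 mL/hr × 3.4 hr = 81.26 mL → 81.26 mL × 62.09524 units/mL = 5045.859 units
Stage 2: 19 mL/hr × 8.3 hr = 157.7 mL → 157.7 mL × 62.09524 units/mL = 9792.419 units
Stage 3: 18.2 mL/hr × 2.9 hr = 52.78 mL → 52.78 mL × 62.09524 units/mL = 3277.387 units
Total = 5045.859 + 9792.419 + 3277.387 = 18115.66 units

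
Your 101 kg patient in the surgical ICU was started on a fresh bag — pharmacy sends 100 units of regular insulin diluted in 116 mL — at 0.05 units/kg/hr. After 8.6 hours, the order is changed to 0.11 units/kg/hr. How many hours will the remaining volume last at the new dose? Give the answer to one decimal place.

5.1 hours

Initial rate:
Dose = 0.05 units/kg/hr × 101 kg = 5.05 units/hr
Concentration = 100 units ÷ 116 mL = 0.862069 units/mL
Rate = 5.05 units/hr ÷ 0.862069 units/mL = 5.858 mL/hr
Volume infused so far = 5.858 mL/hr × 8.6 hr = 50.3788 mL
Volume remaining = 116 − 50.3788 = 65.6212 mL
New rate:
Dose = 0.11 units/kg/hr × 101 kg = 11.11 units/hr
Rate = 11.11 units/hr ÷ 0.862069 units/mL = 12.8876 mL/hr
Time remaining = 65.6212 mL ÷ 12.8876 mL/hr = 5.091809 hr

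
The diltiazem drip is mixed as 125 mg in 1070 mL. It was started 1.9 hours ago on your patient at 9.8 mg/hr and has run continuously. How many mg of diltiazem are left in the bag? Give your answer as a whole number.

106 mg

Concentration = 125 mg ÷ 1070 mL = 0.1168224 mg/mL
Rate = 9.8 mg/hr ÷ 0.1168224 mg/mL = 83.888 mL/hr
Volume infused = 83.888 mL/hr × 1.9 hr = 159.3872 mL
Volume remaining = 1070 − 159.3872 = 910.6128 mL
Drug remaining = 910.6128 mL × 0.1168224 mg/mL = 106.38 mg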